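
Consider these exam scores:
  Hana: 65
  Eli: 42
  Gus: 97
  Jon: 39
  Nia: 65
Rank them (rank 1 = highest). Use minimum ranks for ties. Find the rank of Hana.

Sorted (descending): 97, 65, 65, 42, 39
The 2 values of 65 occupy positions 2–3 → each gets rank 2.
Hana has value 65 → rank 2.

2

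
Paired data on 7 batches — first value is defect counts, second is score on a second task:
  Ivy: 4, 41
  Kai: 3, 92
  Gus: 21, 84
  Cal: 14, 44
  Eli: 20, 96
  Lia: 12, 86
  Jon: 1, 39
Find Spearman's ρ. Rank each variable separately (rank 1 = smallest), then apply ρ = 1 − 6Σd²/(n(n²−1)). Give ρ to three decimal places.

0.429

Ranks of variable 1: 3, 2, 7, 5, 6, 4, 1
Ranks of variable 2: 2, 6, 4, 3, 7, 5, 1
d = r₁ − r₂: 1, -4, 3, 2, -1, -1, 0
d²: 1, 16, 9, 4, 1, 1, 0; Σd² = 32
ρ = 1 − 6·32/(7·48) = 1 − 192/336 = 0.429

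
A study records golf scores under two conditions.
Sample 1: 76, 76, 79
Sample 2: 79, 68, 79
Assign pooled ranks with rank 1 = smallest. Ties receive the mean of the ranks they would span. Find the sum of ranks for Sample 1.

Sorted (ascending): 68, 76, 76, 79, 79, 79
The 2 values of 76 occupy positions 2–3 → average rank (2+3)/2 = 2.5.
The 3 values of 79 occupy positions 4–6 → average rank 5.
Sample 1 values → pooled ranks: 76→2.5, 76→2.5, 79→5
Rank sum = 2.5 + 2.5 + 5 = 10

10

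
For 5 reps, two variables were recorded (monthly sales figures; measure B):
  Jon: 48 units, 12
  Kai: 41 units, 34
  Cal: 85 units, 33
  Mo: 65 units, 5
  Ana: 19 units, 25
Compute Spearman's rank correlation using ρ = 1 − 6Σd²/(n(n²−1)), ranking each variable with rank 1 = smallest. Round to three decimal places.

Ranks of variable 1: 3, 2, 5, 4, 1
Ranks of variable 2: 2, 5, 4, 1, 3
d = r₁ − r₂: 1, -3, 1, 3, -2
d²: 1, 9, 1, 9, 4; Σd² = 24
ρ = 1 − 6·24/(5·24) = 1 − 144/120 = -0.200

-0.200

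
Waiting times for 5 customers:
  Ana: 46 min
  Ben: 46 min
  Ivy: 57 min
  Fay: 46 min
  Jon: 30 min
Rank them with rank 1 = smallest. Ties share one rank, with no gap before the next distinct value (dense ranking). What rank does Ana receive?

2

Sorted (ascending): 30, 46, 46, 46, 57
The 3 values of 46 share dense rank 2.
Remaining distinct values take the next consecutive integers.
Ana has value 46 min → rank 2.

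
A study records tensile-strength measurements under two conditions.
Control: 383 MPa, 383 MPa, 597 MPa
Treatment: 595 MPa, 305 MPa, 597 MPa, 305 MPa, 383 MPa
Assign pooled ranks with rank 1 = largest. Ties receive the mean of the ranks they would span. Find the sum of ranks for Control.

Sorted (descending): 597, 597, 595, 383, 383, 383, 305, 305
The 2 values of 597 occupy positions 1–2 → average rank (1+2)/2 = 1.5.
The 3 values of 383 occupy positions 4–6 → average rank 5.
The 2 values of 305 occupy positions 7–8 → average rank (7+8)/2 = 7.5.
Control values → pooled ranks: 383→5, 383→5, 597→1.5
Rank sum = 5 + 5 + 1.5 = 11.5

11.5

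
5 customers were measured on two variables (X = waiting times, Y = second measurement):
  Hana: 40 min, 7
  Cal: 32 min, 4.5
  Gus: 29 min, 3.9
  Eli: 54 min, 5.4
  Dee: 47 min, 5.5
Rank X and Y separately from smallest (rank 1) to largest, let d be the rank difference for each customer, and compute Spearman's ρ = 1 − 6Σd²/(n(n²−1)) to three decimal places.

0.600

Ranks of variable 1: 3, 2, 1, 5, 4
Ranks of variable 2: 5, 2, 1, 3, 4
d = r₁ − r₂: -2, 0, 0, 2, 0
d²: 4, 0, 0, 4, 0; Σd² = 8
ρ = 1 − 6·8/(5·24) = 1 − 48/120 = 0.600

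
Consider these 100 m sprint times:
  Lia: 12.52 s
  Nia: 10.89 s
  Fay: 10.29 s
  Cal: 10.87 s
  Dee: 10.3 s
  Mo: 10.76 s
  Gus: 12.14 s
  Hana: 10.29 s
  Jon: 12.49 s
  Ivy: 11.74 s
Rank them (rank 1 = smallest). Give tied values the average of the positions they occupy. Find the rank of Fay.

Sorted (ascending): 10.29, 10.29, 10.3, 10.76, 10.87, 10.89, 11.74, 12.14, 12.49, 12.52
The 2 values of 10.29 occupy positions 1–2 → average rank (1+2)/2 = 1.5.
Fay has value 10.29 s → rank 1.5.

1.5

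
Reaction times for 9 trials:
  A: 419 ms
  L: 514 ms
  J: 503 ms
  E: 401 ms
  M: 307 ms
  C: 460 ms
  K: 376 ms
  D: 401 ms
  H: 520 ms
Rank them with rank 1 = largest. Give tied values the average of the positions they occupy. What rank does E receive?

Sorted (descending): 520, 514, 503, 460, 419, 401, 401, 376, 307
The 2 values of 401 occupy positions 6–7 → average rank (6+7)/2 = 6.5.
E has value 401 ms → rank 6.5.

6.5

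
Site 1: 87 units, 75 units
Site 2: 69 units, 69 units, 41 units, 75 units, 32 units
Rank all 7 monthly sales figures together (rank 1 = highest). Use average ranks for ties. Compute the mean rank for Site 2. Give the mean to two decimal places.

4.90

Sorted (descending): 87, 75, 75, 69, 69, 41, 32
The 2 values of 75 occupy positions 2–3 → average rank (2+3)/2 = 2.5.
The 2 values of 69 occupy positions 4–5 → average rank (4+5)/2 = 4.5.
Site 2 values → pooled ranks: 69→4.5, 69→4.5, 41→6, 75→2.5, 32→7
Mean rank = (4.5 + 4.5 + 6 + 2.5 + 7) / 5 = 4.90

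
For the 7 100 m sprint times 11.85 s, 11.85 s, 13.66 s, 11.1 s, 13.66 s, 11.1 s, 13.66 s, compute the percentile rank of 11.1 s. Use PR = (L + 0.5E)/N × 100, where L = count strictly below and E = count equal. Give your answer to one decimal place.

N = 7.
Strictly below 11.1: 0. Equal to 11.1: 2.
PR = (0 + 0.5·2)/7 × 100 = 14.3

14.3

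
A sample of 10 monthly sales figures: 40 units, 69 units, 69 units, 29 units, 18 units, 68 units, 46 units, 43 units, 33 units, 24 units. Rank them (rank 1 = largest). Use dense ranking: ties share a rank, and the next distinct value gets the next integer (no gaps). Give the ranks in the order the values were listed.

Sorted (descending): 69, 69, 68, 46, 43, 40, 33, 29, 24, 18
The 2 values of 69 share dense rank 1.
Remaining distinct values take the next consecutive integers.

5, 1, 1, 7, 9, 2, 3, 4, 6, 8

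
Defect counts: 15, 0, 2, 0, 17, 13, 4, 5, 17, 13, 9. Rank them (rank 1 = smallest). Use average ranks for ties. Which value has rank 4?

4

Sorted (ascending): 0, 0, 2, 4, 5, 9, 13, 13, 15, 17, 17
The 2 values of 0 occupy positions 1–2 → average rank (1+2)/2 = 1.5.
The 2 values of 13 occupy positions 7–8 → average rank (7+8)/2 = 7.5.
The 2 values of 17 occupy positions 10–11 → average rank (10+11)/2 = 10.5.
Rank 4 → value 4.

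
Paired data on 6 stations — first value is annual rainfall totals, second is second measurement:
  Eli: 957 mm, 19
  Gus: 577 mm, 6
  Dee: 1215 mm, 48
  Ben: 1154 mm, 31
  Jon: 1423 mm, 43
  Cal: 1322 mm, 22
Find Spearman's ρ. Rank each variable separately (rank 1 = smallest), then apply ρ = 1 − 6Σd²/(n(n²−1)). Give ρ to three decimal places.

0.714

Ranks of variable 1: 2, 1, 4, 3, 6, 5
Ranks of variable 2: 2, 1, 6, 4, 5, 3
d = r₁ − r₂: 0, 0, -2, -1, 1, 2
d²: 0, 0, 4, 1, 1, 4; Σd² = 10
ρ = 1 − 6·10/(6·35) = 1 − 60/210 = 0.714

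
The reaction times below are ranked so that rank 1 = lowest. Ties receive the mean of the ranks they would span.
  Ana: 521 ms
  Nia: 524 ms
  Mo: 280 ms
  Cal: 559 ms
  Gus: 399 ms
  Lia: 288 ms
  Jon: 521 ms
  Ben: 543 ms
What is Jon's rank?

Sorted (ascending): 280, 288, 399, 521, 521, 524, 543, 559
The 2 values of 521 occupy positions 4–5 → average rank (4+5)/2 = 4.5.
Jon has value 521 ms → rank 4.5.

4.5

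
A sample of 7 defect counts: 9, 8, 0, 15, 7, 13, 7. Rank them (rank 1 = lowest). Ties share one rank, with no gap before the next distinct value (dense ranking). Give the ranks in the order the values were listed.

4, 3, 1, 6, 2, 5, 2

Sorted (ascending): 0, 7, 7, 8, 9, 13, 15
The 2 values of 7 share dense rank 2.
Remaining distinct values take the next consecutive integers.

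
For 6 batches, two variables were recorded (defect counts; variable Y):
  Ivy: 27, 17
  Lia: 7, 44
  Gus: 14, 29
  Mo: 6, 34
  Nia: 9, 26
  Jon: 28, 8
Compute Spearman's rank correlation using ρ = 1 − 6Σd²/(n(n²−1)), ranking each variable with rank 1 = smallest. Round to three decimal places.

-0.886

Ranks of variable 1: 5, 2, 4, 1, 3, 6
Ranks of variable 2: 2, 6, 4, 5, 3, 1
d = r₁ − r₂: 3, -4, 0, -4, 0, 5
d²: 9, 16, 0, 16, 0, 25; Σd² = 66
ρ = 1 − 6·66/(6·35) = 1 − 396/210 = -0.886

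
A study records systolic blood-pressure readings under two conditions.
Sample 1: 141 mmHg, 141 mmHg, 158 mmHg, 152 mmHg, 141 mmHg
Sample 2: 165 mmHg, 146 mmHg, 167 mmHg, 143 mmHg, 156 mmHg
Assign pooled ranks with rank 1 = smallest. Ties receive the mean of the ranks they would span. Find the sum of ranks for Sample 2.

Sorted (ascending): 141, 141, 141, 143, 146, 152, 156, 158, 165, 167
The 3 values of 141 occupy positions 1–3 → average rank 2.
Sample 2 values → pooled ranks: 165→9, 146→5, 167→10, 143→4, 156→7
Rank sum = 9 + 5 + 10 + 4 + 7 = 35

35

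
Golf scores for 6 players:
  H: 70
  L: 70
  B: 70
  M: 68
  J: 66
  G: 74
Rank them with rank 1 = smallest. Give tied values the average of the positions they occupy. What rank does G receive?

6

Sorted (ascending): 66, 68, 70, 70, 70, 74
The 3 values of 70 occupy positions 3–5 → average rank 4.
G has value 74 → rank 6.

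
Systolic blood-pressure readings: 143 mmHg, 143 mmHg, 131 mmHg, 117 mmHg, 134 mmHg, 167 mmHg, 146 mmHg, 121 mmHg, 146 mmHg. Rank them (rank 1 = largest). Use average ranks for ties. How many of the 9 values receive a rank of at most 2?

Sorted (descending): 167, 146, 146, 143, 143, 134, 131, 121, 117
The 2 values of 146 occupy positions 2–3 → average rank (2+3)/2 = 2.5.
The 2 values of 143 occupy positions 4–5 → average rank (4+5)/2 = 4.5.
Ranks ≤ 2: {1} → 1 value.

1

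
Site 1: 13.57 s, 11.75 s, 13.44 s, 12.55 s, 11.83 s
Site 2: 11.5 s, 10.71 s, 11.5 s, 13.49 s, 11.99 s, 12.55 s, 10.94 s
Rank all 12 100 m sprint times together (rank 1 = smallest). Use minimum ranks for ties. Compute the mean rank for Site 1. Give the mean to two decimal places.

Sorted (ascending): 10.71, 10.94, 11.5, 11.5, 11.75, 11.83, 11.99, 12.55, 12.55, 13.44, 13.49, 13.57
The 2 values of 11.5 occupy positions 3–4 → each gets rank 3.
The 2 values of 12.55 occupy positions 8–9 → each gets rank 8.
Site 1 values → pooled ranks: 13.57→12, 11.75→5, 13.44→10, 12.55→8, 11.83→6
Mean rank = (12 + 5 + 10 + 8 + 6) / 5 = 8.20

8.20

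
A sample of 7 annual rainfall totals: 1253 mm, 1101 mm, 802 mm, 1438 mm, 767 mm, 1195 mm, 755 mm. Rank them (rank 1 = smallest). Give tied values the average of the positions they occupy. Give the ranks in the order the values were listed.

6, 4, 3, 7, 2, 5, 1

Sorted (ascending): 755, 767, 802, 1101, 1195, 1253, 1438
No ties — each value takes its position as its rank.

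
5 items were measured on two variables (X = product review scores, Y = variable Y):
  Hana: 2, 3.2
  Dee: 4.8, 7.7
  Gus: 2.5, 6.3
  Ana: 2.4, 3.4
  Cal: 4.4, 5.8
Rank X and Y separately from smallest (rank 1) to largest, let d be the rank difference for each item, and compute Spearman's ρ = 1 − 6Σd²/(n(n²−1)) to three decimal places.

0.900

Ranks of variable 1: 1, 5, 3, 2, 4
Ranks of variable 2: 1, 5, 4, 2, 3
d = r₁ − r₂: 0, 0, -1, 0, 1
d²: 0, 0, 1, 0, 1; Σd² = 2
ρ = 1 − 6·2/(5·24) = 1 − 12/120 = 0.900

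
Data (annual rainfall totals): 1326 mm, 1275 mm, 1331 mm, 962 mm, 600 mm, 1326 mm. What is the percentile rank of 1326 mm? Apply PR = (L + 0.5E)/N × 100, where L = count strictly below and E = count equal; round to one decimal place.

66.7

N = 6.
Strictly below 1326: 3. Equal to 1326: 2.
PR = (3 + 0.5·2)/6 × 100 = 66.7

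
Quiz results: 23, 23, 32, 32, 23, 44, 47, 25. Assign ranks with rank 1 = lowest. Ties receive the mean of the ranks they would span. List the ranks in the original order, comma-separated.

2, 2, 5.5, 5.5, 2, 7, 8, 4

Sorted (ascending): 23, 23, 23, 25, 32, 32, 44, 47
The 3 values of 23 occupy positions 1–3 → average rank 2.
The 2 values of 32 occupy positions 5–6 → average rank (5+6)/2 = 5.5.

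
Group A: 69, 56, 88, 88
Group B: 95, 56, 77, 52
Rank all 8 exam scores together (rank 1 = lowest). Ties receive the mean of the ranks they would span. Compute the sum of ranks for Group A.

19.5

Sorted (ascending): 52, 56, 56, 69, 77, 88, 88, 95
The 2 values of 56 occupy positions 2–3 → average rank (2+3)/2 = 2.5.
The 2 values of 88 occupy positions 6–7 → average rank (6+7)/2 = 6.5.
Group A values → pooled ranks: 69→4, 56→2.5, 88→6.5, 88→6.5
Rank sum = 4 + 2.5 + 6.5 + 6.5 = 19.5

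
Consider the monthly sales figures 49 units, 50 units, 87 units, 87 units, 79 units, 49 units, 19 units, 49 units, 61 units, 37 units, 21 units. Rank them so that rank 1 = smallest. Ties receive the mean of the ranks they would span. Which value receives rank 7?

Sorted (ascending): 19, 21, 37, 49, 49, 49, 50, 61, 79, 87, 87
The 3 values of 49 occupy positions 4–6 → average rank 5.
The 2 values of 87 occupy positions 10–11 → average rank (10+11)/2 = 10.5.
Rank 7 → value 50.

50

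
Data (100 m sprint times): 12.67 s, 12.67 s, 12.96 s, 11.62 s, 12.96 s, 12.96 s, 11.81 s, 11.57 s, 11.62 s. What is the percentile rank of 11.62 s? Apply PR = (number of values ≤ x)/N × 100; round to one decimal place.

N = 9.
Strictly below 11.62: 1. Equal to 11.62: 2.
PR = 3/9 × 100 = 33.3

33.3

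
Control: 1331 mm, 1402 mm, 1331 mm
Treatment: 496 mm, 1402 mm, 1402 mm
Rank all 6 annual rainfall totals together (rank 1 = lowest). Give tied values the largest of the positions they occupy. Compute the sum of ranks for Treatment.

Sorted (ascending): 496, 1331, 1331, 1402, 1402, 1402
The 2 values of 1331 occupy positions 2–3 → each gets rank 3.
The 3 values of 1402 occupy positions 4–6 → each gets rank 6.
Treatment values → pooled ranks: 496→1, 1402→6, 1402→6
Rank sum = 1 + 6 + 6 = 13

13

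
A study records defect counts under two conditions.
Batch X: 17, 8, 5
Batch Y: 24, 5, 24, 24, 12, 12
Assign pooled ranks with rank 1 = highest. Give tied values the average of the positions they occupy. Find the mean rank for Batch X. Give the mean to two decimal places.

6.50

Sorted (descending): 24, 24, 24, 17, 12, 12, 8, 5, 5
The 3 values of 24 occupy positions 1–3 → average rank 2.
The 2 values of 12 occupy positions 5–6 → average rank (5+6)/2 = 5.5.
The 2 values of 5 occupy positions 8–9 → average rank (8+9)/2 = 8.5.
Batch X values → pooled ranks: 17→4, 8→7, 5→8.5
Mean rank = (4 + 7 + 8.5) / 3 = 6.50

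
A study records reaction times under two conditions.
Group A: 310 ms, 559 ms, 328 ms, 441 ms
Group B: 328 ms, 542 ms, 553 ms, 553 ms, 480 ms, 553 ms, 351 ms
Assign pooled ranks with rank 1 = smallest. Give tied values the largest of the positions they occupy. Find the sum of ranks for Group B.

Sorted (ascending): 310, 328, 328, 351, 441, 480, 542, 553, 553, 553, 559
The 2 values of 328 occupy positions 2–3 → each gets rank 3.
The 3 values of 553 occupy positions 8–10 → each gets rank 10.
Group B values → pooled ranks: 328→3, 542→7, 553→10, 553→10, 480→6, 553→10, 351→4
Rank sum = 3 + 7 + 10 + 10 + 6 + 10 + 4 = 50

50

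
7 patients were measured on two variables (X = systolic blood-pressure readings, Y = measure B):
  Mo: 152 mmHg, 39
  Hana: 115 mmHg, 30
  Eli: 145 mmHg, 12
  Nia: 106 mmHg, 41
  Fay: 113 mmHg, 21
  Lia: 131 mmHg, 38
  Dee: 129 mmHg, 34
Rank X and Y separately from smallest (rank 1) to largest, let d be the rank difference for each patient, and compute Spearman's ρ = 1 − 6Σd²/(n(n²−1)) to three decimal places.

Ranks of variable 1: 7, 3, 6, 1, 2, 5, 4
Ranks of variable 2: 6, 3, 1, 7, 2, 5, 4
d = r₁ − r₂: 1, 0, 5, -6, 0, 0, 0
d²: 1, 0, 25, 36, 0, 0, 0; Σd² = 62
ρ = 1 − 6·62/(7·48) = 1 − 372/336 = -0.107

-0.107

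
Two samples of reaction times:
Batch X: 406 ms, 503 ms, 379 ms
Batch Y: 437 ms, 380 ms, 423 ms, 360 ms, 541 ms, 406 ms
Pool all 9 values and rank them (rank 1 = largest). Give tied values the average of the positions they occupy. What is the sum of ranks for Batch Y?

Sorted (descending): 541, 503, 437, 423, 406, 406, 380, 379, 360
The 2 values of 406 occupy positions 5–6 → average rank (5+6)/2 = 5.5.
Batch Y values → pooled ranks: 437→3, 380→7, 423→4, 360→9, 541→1, 406→5.5
Rank sum = 3 + 7 + 4 + 9 + 1 + 5.5 = 29.5

29.5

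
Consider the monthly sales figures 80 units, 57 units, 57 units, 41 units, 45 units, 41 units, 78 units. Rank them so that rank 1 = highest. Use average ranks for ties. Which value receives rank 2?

Sorted (descending): 80, 78, 57, 57, 45, 41, 41
The 2 values of 57 occupy positions 3–4 → average rank (3+4)/2 = 3.5.
The 2 values of 41 occupy positions 6–7 → average rank (6+7)/2 = 6.5.
Rank 2 → value 78.

78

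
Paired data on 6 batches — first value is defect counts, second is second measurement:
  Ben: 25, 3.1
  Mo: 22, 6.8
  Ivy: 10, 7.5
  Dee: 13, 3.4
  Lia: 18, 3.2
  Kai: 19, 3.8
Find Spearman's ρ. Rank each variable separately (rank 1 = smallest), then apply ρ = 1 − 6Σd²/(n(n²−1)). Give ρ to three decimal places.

-0.486

Ranks of variable 1: 6, 5, 1, 2, 3, 4
Ranks of variable 2: 1, 5, 6, 3, 2, 4
d = r₁ − r₂: 5, 0, -5, -1, 1, 0
d²: 25, 0, 25, 1, 1, 0; Σd² = 52
ρ = 1 − 6·52/(6·35) = 1 − 312/210 = -0.486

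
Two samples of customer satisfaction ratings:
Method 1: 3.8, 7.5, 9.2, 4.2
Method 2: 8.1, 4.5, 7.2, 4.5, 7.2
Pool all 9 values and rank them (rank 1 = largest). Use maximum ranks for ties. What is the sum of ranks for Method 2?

Sorted (descending): 9.2, 8.1, 7.5, 7.2, 7.2, 4.5, 4.5, 4.2, 3.8
The 2 values of 7.2 occupy positions 4–5 → each gets rank 5.
The 2 values of 4.5 occupy positions 6–7 → each gets rank 7.
Method 2 values → pooled ranks: 8.1→2, 4.5→7, 7.2→5, 4.5→7, 7.2→5
Rank sum = 2 + 7 + 5 + 7 + 5 = 26

26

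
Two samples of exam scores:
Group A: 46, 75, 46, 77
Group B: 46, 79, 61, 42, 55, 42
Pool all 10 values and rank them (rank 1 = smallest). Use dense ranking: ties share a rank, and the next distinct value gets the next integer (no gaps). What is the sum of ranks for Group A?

15

Sorted (ascending): 42, 42, 46, 46, 46, 55, 61, 75, 77, 79
The 2 values of 42 share dense rank 1.
The 3 values of 46 share dense rank 2.
Remaining distinct values take the next consecutive integers.
Group A values → pooled ranks: 46→2, 75→5, 46→2, 77→6
Rank sum = 2 + 5 + 2 + 6 = 15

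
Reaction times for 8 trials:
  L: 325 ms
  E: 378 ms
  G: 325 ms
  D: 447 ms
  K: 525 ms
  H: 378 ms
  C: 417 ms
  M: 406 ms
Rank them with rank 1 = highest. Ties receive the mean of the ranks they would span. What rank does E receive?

5.5

Sorted (descending): 525, 447, 417, 406, 378, 378, 325, 325
The 2 values of 378 occupy positions 5–6 → average rank (5+6)/2 = 5.5.
The 2 values of 325 occupy positions 7–8 → average rank (7+8)/2 = 7.5.
E has value 378 ms → rank 5.5.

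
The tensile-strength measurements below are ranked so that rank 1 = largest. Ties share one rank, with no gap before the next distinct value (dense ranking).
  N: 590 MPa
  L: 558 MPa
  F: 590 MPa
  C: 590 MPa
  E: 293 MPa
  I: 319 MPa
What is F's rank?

Sorted (descending): 590, 590, 590, 558, 319, 293
The 3 values of 590 share dense rank 1.
Remaining distinct values take the next consecutive integers.
F has value 590 MPa → rank 1.

1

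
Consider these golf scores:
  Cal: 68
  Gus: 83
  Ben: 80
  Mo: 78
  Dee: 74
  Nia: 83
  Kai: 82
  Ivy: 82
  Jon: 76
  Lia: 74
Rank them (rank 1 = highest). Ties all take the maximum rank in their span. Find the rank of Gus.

Sorted (descending): 83, 83, 82, 82, 80, 78, 76, 74, 74, 68
The 2 values of 83 occupy positions 1–2 → each gets rank 2.
The 2 values of 82 occupy positions 3–4 → each gets rank 4.
The 2 values of 74 occupy positions 8–9 → each gets rank 9.
Gus has value 83 → rank 2.

2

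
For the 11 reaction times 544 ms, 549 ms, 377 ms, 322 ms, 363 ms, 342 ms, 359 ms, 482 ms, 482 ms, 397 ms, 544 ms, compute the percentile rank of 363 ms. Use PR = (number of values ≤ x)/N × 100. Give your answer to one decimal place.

36.4

N = 11.
Strictly below 363: 3. Equal to 363: 1.
PR = 4/11 × 100 = 36.4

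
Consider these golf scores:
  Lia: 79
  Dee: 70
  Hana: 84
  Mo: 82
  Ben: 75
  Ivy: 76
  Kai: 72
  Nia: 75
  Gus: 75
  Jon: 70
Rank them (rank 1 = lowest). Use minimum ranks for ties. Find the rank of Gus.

Sorted (ascending): 70, 70, 72, 75, 75, 75, 76, 79, 82, 84
The 2 values of 70 occupy positions 1–2 → each gets rank 1.
The 3 values of 75 occupy positions 4–6 → each gets rank 4.
Gus has value 75 → rank 4.

4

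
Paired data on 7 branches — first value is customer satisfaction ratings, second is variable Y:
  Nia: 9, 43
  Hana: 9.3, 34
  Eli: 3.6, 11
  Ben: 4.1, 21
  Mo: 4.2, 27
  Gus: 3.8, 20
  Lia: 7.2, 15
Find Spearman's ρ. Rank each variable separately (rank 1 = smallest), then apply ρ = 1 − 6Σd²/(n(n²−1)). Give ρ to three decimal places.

Ranks of variable 1: 6, 7, 1, 3, 4, 2, 5
Ranks of variable 2: 7, 6, 1, 4, 5, 3, 2
d = r₁ − r₂: -1, 1, 0, -1, -1, -1, 3
d²: 1, 1, 0, 1, 1, 1, 9; Σd² = 14
ρ = 1 − 6·14/(7·48) = 1 − 84/336 = 0.750

0.750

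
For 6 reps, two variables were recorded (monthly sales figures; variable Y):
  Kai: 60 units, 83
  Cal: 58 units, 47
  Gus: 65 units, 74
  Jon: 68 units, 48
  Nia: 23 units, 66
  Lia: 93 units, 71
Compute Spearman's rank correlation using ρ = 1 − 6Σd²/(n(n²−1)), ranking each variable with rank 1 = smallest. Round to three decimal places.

0.200

Ranks of variable 1: 3, 2, 4, 5, 1, 6
Ranks of variable 2: 6, 1, 5, 2, 3, 4
d = r₁ − r₂: -3, 1, -1, 3, -2, 2
d²: 9, 1, 1, 9, 4, 4; Σd² = 28
ρ = 1 − 6·28/(6·35) = 1 − 168/210 = 0.200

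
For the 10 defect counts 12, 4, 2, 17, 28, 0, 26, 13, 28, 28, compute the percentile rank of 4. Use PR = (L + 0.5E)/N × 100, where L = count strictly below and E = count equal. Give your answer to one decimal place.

25.0

N = 10.
Strictly below 4: 2. Equal to 4: 1.
PR = (2 + 0.5·1)/10 × 100 = 25.0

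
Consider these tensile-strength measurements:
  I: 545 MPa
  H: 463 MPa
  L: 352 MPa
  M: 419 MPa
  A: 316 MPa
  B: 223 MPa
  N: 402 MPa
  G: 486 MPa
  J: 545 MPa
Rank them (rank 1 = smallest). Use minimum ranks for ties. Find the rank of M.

5

Sorted (ascending): 223, 316, 352, 402, 419, 463, 486, 545, 545
The 2 values of 545 occupy positions 8–9 → each gets rank 8.
M has value 419 MPa → rank 5.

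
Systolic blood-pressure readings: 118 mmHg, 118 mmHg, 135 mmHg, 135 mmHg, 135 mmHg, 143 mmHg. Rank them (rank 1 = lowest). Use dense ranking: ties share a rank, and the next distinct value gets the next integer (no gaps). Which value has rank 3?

Sorted (ascending): 118, 118, 135, 135, 135, 143
The 2 values of 118 share dense rank 1.
The 3 values of 135 share dense rank 2.
Remaining distinct values take the next consecutive integers.
Rank 3 → value 143.

143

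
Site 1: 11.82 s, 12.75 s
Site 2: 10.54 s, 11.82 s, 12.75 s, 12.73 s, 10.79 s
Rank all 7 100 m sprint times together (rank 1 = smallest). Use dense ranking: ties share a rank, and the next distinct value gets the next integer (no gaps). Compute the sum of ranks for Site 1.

8

Sorted (ascending): 10.54, 10.79, 11.82, 11.82, 12.73, 12.75, 12.75
The 2 values of 11.82 share dense rank 3.
The 2 values of 12.75 share dense rank 5.
Remaining distinct values take the next consecutive integers.
Site 1 values → pooled ranks: 11.82→3, 12.75→5
Rank sum = 3 + 5 = 8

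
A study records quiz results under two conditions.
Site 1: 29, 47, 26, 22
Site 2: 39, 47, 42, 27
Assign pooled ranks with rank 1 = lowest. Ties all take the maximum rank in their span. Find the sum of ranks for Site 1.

Sorted (ascending): 22, 26, 27, 29, 39, 42, 47, 47
The 2 values of 47 occupy positions 7–8 → each gets rank 8.
Site 1 values → pooled ranks: 29→4, 47→8, 26→2, 22→1
Rank sum = 4 + 8 + 2 + 1 = 15

15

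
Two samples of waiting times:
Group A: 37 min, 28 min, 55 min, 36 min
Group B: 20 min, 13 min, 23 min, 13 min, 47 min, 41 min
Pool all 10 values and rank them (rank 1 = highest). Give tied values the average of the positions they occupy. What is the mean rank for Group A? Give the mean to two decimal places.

4.00

Sorted (descending): 55, 47, 41, 37, 36, 28, 23, 20, 13, 13
The 2 values of 13 occupy positions 9–10 → average rank (9+10)/2 = 9.5.
Group A values → pooled ranks: 37→4, 28→6, 55→1, 36→5
Mean rank = (4 + 6 + 1 + 5) / 4 = 4.00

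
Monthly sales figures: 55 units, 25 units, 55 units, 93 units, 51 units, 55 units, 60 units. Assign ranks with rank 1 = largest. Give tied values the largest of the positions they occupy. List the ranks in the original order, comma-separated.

5, 7, 5, 1, 6, 5, 2

Sorted (descending): 93, 60, 55, 55, 55, 51, 25
The 3 values of 55 occupy positions 3–5 → each gets rank 5.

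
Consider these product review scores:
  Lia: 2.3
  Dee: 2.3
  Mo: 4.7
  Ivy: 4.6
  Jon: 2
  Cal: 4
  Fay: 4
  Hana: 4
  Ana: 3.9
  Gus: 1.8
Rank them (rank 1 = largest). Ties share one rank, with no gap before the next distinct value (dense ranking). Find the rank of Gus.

7

Sorted (descending): 4.7, 4.6, 4, 4, 4, 3.9, 2.3, 2.3, 2, 1.8
The 3 values of 4 share dense rank 3.
The 2 values of 2.3 share dense rank 5.
Remaining distinct values take the next consecutive integers.
Gus has value 1.8 → rank 7.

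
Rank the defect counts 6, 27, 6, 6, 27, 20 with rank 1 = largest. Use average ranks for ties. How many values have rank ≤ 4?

Sorted (descending): 27, 27, 20, 6, 6, 6
The 2 values of 27 occupy positions 1–2 → average rank (1+2)/2 = 1.5.
The 3 values of 6 occupy positions 4–6 → average rank 5.
Ranks ≤ 4: {1.5, 1.5, 3} → 3 values.

3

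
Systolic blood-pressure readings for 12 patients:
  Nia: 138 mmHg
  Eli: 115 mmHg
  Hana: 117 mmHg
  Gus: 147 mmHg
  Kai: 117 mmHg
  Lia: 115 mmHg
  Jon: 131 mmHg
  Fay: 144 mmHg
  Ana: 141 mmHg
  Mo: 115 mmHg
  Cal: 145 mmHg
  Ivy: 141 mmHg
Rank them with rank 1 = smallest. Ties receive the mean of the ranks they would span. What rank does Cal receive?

11

Sorted (ascending): 115, 115, 115, 117, 117, 131, 138, 141, 141, 144, 145, 147
The 3 values of 115 occupy positions 1–3 → average rank 2.
The 2 values of 117 occupy positions 4–5 → average rank (4+5)/2 = 4.5.
The 2 values of 141 occupy positions 8–9 → average rank (8+9)/2 = 8.5.
Cal has value 145 mmHg → rank 11.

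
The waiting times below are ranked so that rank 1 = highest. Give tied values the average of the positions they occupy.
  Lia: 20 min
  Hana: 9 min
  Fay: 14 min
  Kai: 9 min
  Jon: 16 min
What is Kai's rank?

4.5

Sorted (descending): 20, 16, 14, 9, 9
The 2 values of 9 occupy positions 4–5 → average rank (4+5)/2 = 4.5.
Kai has value 9 min → rank 4.5.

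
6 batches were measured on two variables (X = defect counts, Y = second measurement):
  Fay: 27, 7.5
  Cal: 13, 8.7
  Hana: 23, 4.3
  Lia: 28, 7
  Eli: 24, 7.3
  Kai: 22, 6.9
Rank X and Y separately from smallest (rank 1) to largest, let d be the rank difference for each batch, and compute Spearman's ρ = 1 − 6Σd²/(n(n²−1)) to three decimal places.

-0.086

Ranks of variable 1: 5, 1, 3, 6, 4, 2
Ranks of variable 2: 5, 6, 1, 3, 4, 2
d = r₁ − r₂: 0, -5, 2, 3, 0, 0
d²: 0, 25, 4, 9, 0, 0; Σd² = 38
ρ = 1 − 6·38/(6·35) = 1 − 228/210 = -0.086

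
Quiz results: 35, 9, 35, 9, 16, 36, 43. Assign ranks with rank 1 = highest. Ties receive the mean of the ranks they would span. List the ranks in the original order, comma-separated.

3.5, 6.5, 3.5, 6.5, 5, 2, 1

Sorted (descending): 43, 36, 35, 35, 16, 9, 9
The 2 values of 35 occupy positions 3–4 → average rank (3+4)/2 = 3.5.
The 2 values of 9 occupy positions 6–7 → average rank (6+7)/2 = 6.5.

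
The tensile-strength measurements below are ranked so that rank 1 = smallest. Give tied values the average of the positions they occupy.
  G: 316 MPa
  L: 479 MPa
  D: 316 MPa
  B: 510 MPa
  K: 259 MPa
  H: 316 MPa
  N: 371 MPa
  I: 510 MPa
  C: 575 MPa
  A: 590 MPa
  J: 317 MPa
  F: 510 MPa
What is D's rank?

Sorted (ascending): 259, 316, 316, 316, 317, 371, 479, 510, 510, 510, 575, 590
The 3 values of 316 occupy positions 2–4 → average rank 3.
The 3 values of 510 occupy positions 8–10 → average rank 9.
D has value 316 MPa → rank 3.

3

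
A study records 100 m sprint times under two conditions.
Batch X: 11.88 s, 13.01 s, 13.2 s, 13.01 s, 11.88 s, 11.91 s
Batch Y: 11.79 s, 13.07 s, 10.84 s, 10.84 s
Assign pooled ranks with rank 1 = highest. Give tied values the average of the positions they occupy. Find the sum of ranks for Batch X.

26

Sorted (descending): 13.2, 13.07, 13.01, 13.01, 11.91, 11.88, 11.88, 11.79, 10.84, 10.84
The 2 values of 13.01 occupy positions 3–4 → average rank (3+4)/2 = 3.5.
The 2 values of 11.88 occupy positions 6–7 → average rank (6+7)/2 = 6.5.
The 2 values of 10.84 occupy positions 9–10 → average rank (9+10)/2 = 9.5.
Batch X values → pooled ranks: 11.88→6.5, 13.01→3.5, 13.2→1, 13.01→3.5, 11.88→6.5, 11.91→5
Rank sum = 6.5 + 3.5 + 1 + 3.5 + 6.5 + 5 = 26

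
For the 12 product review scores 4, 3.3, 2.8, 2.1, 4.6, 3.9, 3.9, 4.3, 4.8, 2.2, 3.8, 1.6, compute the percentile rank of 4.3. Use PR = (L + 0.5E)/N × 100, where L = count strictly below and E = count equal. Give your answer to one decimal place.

79.2

N = 12.
Strictly below 4.3: 9. Equal to 4.3: 1.
PR = (9 + 0.5·1)/12 × 100 = 79.2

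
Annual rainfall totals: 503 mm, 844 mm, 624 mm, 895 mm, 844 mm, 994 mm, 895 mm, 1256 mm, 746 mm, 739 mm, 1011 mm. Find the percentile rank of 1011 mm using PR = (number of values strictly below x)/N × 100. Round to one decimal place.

81.8

N = 11.
Strictly below 1011: 9. Equal to 1011: 1.
PR = 9/11 × 100 = 81.8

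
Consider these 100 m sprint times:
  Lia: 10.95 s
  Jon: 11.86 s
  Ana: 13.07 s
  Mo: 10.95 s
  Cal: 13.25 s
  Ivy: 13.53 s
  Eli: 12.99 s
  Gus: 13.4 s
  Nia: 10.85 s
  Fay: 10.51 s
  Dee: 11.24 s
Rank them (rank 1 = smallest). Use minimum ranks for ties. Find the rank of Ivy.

Sorted (ascending): 10.51, 10.85, 10.95, 10.95, 11.24, 11.86, 12.99, 13.07, 13.25, 13.4, 13.53
The 2 values of 10.95 occupy positions 3–4 → each gets rank 3.
Ivy has value 13.53 s → rank 11.

11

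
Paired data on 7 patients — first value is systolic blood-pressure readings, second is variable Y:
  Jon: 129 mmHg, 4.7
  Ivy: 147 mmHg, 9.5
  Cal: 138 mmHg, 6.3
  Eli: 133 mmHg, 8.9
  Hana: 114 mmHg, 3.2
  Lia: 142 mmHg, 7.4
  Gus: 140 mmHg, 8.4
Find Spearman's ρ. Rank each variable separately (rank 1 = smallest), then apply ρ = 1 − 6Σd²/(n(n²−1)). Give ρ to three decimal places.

0.750

Ranks of variable 1: 2, 7, 4, 3, 1, 6, 5
Ranks of variable 2: 2, 7, 3, 6, 1, 4, 5
d = r₁ − r₂: 0, 0, 1, -3, 0, 2, 0
d²: 0, 0, 1, 9, 0, 4, 0; Σd² = 14
ρ = 1 − 6·14/(7·48) = 1 − 84/336 = 0.750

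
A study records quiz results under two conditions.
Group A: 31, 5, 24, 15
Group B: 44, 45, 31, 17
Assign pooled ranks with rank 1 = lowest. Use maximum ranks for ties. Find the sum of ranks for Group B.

24

Sorted (ascending): 5, 15, 17, 24, 31, 31, 44, 45
The 2 values of 31 occupy positions 5–6 → each gets rank 6.
Group B values → pooled ranks: 44→7, 45→8, 31→6, 17→3
Rank sum = 7 + 8 + 6 + 3 = 24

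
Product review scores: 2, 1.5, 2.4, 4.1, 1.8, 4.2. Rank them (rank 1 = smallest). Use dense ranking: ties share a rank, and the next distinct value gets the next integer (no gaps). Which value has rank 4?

Sorted (ascending): 1.5, 1.8, 2, 2.4, 4.1, 4.2
No ties — each value takes its position as its rank.
Rank 4 → value 2.4.

2.4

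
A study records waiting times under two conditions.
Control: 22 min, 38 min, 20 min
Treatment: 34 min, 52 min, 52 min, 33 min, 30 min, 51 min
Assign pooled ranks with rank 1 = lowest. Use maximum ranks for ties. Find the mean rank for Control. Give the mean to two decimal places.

3.00

Sorted (ascending): 20, 22, 30, 33, 34, 38, 51, 52, 52
The 2 values of 52 occupy positions 8–9 → each gets rank 9.
Control values → pooled ranks: 22→2, 38→6, 20→1
Mean rank = (2 + 6 + 1) / 3 = 3.00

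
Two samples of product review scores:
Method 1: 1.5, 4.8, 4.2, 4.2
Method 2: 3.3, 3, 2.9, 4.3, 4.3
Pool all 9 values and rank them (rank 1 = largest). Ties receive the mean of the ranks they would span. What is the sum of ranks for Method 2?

Sorted (descending): 4.8, 4.3, 4.3, 4.2, 4.2, 3.3, 3, 2.9, 1.5
The 2 values of 4.3 occupy positions 2–3 → average rank (2+3)/2 = 2.5.
The 2 values of 4.2 occupy positions 4–5 → average rank (4+5)/2 = 4.5.
Method 2 values → pooled ranks: 3.3→6, 3→7, 2.9→8, 4.3→2.5, 4.3→2.5
Rank sum = 6 + 7 + 8 + 2.5 + 2.5 = 26

26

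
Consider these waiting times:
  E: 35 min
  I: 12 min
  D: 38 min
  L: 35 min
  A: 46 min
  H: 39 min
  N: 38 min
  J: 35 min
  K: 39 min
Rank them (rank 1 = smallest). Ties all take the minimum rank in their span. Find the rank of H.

Sorted (ascending): 12, 35, 35, 35, 38, 38, 39, 39, 46
The 3 values of 35 occupy positions 2–4 → each gets rank 2.
The 2 values of 38 occupy positions 5–6 → each gets rank 5.
The 2 values of 39 occupy positions 7–8 → each gets rank 7.
H has value 39 min → rank 7.

7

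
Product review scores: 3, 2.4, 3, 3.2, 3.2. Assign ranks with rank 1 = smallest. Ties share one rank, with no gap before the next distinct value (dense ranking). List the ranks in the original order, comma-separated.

Sorted (ascending): 2.4, 3, 3, 3.2, 3.2
The 2 values of 3 share dense rank 2.
The 2 values of 3.2 share dense rank 3.
Remaining distinct values take the next consecutive integers.

2, 1, 2, 3, 3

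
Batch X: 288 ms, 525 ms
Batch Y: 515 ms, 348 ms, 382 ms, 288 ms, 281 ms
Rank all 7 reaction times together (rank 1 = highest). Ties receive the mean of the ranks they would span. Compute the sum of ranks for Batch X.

6.5

Sorted (descending): 525, 515, 382, 348, 288, 288, 281
The 2 values of 288 occupy positions 5–6 → average rank (5+6)/2 = 5.5.
Batch X values → pooled ranks: 288→5.5, 525→1
Rank sum = 5.5 + 1 = 6.5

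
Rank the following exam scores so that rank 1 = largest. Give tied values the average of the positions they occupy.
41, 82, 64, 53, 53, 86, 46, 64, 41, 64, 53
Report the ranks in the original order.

Sorted (descending): 86, 82, 64, 64, 64, 53, 53, 53, 46, 41, 41
The 3 values of 64 occupy positions 3–5 → average rank 4.
The 3 values of 53 occupy positions 6–8 → average rank 7.
The 2 values of 41 occupy positions 10–11 → average rank (10+11)/2 = 10.5.

10.5, 2, 4, 7, 7, 1, 9, 4, 10.5, 4, 7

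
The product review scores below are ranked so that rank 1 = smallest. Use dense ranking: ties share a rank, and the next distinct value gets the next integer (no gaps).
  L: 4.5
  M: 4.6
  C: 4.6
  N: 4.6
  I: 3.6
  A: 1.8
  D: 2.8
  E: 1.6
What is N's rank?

Sorted (ascending): 1.6, 1.8, 2.8, 3.6, 4.5, 4.6, 4.6, 4.6
The 3 values of 4.6 share dense rank 6.
Remaining distinct values take the next consecutive integers.
N has value 4.6 → rank 6.

6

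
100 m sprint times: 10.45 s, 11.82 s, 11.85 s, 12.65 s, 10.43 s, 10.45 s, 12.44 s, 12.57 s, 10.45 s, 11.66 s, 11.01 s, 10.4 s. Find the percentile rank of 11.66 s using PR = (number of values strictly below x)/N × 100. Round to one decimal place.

N = 12.
Strictly below 11.66: 6. Equal to 11.66: 1.
PR = 6/12 × 100 = 50.0

50.0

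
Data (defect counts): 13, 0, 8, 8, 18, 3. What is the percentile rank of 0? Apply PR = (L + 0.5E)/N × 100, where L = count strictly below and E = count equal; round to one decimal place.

N = 6.
Strictly below 0: 0. Equal to 0: 1.
PR = (0 + 0.5·1)/6 × 100 = 8.3

8.3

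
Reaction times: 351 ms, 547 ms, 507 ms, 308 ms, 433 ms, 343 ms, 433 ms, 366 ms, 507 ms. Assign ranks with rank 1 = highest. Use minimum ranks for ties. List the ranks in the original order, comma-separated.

Sorted (descending): 547, 507, 507, 433, 433, 366, 351, 343, 308
The 2 values of 507 occupy positions 2–3 → each gets rank 2.
The 2 values of 433 occupy positions 4–5 → each gets rank 4.

7, 1, 2, 9, 4, 8, 4, 6, 2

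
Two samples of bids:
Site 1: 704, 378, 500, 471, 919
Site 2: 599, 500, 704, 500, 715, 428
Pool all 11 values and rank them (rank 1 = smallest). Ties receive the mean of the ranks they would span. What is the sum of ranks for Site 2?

Sorted (ascending): 378, 428, 471, 500, 500, 500, 599, 704, 704, 715, 919
The 3 values of 500 occupy positions 4–6 → average rank 5.
The 2 values of 704 occupy positions 8–9 → average rank (8+9)/2 = 8.5.
Site 2 values → pooled ranks: 599→7, 500→5, 704→8.5, 500→5, 715→10, 428→2
Rank sum = 7 + 5 + 8.5 + 5 + 10 + 2 = 37.5

37.5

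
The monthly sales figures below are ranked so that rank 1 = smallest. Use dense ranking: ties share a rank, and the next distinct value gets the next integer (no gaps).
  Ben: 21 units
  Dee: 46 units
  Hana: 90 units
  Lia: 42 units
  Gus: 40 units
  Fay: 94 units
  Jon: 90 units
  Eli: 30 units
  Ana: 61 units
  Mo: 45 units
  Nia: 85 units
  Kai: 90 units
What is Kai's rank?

9

Sorted (ascending): 21, 30, 40, 42, 45, 46, 61, 85, 90, 90, 90, 94
The 3 values of 90 share dense rank 9.
Remaining distinct values take the next consecutive integers.
Kai has value 90 units → rank 9.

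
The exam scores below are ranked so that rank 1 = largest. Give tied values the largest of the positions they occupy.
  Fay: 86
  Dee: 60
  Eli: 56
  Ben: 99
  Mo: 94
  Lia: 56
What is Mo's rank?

Sorted (descending): 99, 94, 86, 60, 56, 56
The 2 values of 56 occupy positions 5–6 → each gets rank 6.
Mo has value 94 → rank 2.

2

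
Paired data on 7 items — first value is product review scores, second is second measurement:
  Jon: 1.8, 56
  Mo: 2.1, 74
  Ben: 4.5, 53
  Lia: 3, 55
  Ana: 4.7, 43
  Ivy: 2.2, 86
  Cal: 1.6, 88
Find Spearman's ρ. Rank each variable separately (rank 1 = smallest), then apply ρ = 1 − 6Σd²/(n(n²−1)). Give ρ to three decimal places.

-0.857

Ranks of variable 1: 2, 3, 6, 5, 7, 4, 1
Ranks of variable 2: 4, 5, 2, 3, 1, 6, 7
d = r₁ − r₂: -2, -2, 4, 2, 6, -2, -6
d²: 4, 4, 16, 4, 36, 4, 36; Σd² = 104
ρ = 1 − 6·104/(7·48) = 1 − 624/336 = -0.857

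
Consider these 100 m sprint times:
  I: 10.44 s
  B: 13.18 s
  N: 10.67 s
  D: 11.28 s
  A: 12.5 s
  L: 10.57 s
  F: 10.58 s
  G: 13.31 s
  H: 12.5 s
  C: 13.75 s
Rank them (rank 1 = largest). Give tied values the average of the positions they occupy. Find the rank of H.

4.5

Sorted (descending): 13.75, 13.31, 13.18, 12.5, 12.5, 11.28, 10.67, 10.58, 10.57, 10.44
The 2 values of 12.5 occupy positions 4–5 → average rank (4+5)/2 = 4.5.
H has value 12.5 s → rank 4.5.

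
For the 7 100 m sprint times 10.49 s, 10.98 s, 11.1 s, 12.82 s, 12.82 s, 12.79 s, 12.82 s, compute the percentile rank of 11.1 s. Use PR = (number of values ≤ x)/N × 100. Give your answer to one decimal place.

42.9

N = 7.
Strictly below 11.1: 2. Equal to 11.1: 1.
PR = 3/7 × 100 = 42.9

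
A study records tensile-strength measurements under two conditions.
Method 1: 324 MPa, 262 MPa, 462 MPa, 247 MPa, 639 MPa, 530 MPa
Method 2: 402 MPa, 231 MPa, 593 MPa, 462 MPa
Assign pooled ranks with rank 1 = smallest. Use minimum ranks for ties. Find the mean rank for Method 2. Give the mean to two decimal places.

5.25

Sorted (ascending): 231, 247, 262, 324, 402, 462, 462, 530, 593, 639
The 2 values of 462 occupy positions 6–7 → each gets rank 6.
Method 2 values → pooled ranks: 402→5, 231→1, 593→9, 462→6
Mean rank = (5 + 1 + 9 + 6) / 4 = 5.25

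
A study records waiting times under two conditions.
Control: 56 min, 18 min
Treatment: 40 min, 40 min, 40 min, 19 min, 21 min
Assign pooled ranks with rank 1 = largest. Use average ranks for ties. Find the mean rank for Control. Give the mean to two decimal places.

4.00

Sorted (descending): 56, 40, 40, 40, 21, 19, 18
The 3 values of 40 occupy positions 2–4 → average rank 3.
Control values → pooled ranks: 56→1, 18→7
Mean rank = (1 + 7) / 2 = 4.00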